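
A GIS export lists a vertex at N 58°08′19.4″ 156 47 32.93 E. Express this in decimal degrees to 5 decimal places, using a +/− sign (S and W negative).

58.13872, 156.79248

Latitude: 58 + 8/60 + 19.4/3600 = 58.138722
N → positive
Lon: 47′ + 32.93″ = 47.54883′; 156 + 47.54883/60 = 156.792481
E ⇒ keep positive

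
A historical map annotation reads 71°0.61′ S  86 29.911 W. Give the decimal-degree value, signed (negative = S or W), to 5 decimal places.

φ: 0.61′ = 0.010167°; total 71.010167
S → negative
Lon: 29.911′ = 0.498517°; total 86.498517
hemisphere W, so the sign is −

-71.01017, -86.49852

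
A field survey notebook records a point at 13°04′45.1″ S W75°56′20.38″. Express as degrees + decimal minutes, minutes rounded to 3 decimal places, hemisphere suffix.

Latitude: seconds/60 = 0.75167; minutes = 4 + 0.75167 = 4.75167
Lon: seconds/60 = 0.33967; minutes = 56 + 0.33967 = 56.33967

13° 4.752′ S, 75° 56.340′ W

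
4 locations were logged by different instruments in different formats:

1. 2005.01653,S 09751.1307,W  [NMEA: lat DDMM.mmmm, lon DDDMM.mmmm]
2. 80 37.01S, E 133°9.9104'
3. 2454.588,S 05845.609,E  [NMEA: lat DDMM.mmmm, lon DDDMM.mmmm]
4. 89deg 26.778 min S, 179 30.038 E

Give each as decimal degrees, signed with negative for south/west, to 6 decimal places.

Point 1:
  Lat: degrees = first 2 digits = 20, minutes = 5.01653; 20 + 5.01653/60 = 20.0836088
  hemisphere S, so the sign is −
  Longitude: degrees = first 3 digits = 97, minutes = 51.1307; 97 + 51.1307/60 = 97.8521783
  hemisphere W, so the sign is −
Point 2:
  Lat: 37.01′ = 0.616833°; total 80.6168333
  hemisphere S, so the sign is −
  λ: 9.9104′ = 0.165173°; total 133.1651733
  E → positive
Point 3:
  φ: split at 2 digits → 24° and 54.588′; 24 + 54.588/60 = 24.9098000
  S ⇒ negate
  Longitude: degrees = first 3 digits = 58, minutes = 45.609; 58 + 45.609/60 = 58.7601500
  E → positive
Point 4:
  φ: 26.778′ = 0.446300°; total 89.4463000
  hemisphere S, so the sign is −
  Longitude: 179 + 30.038/60 = 179.5006333
  E ⇒ keep positive

1. -20.083609, -97.852178
2. -80.616833, 133.165173
3. -24.909800, 58.760150
4. -89.446300, 179.500633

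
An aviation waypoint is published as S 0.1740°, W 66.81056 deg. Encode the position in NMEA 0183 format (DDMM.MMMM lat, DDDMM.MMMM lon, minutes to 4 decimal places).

0010.4400,S / 06648.6336,W

φ: minutes = (0.174000 − 0) × 60 = 10.440000
Longitude: fractional part 0.810560 → 48.633600 minutes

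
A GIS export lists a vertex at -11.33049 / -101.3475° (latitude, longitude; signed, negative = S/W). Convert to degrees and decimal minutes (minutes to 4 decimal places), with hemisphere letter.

11° 19.8294′ S, 101° 20.8500′ W

Latitude is negative → S; |value| = 11.330490
Lat: 11° + 0.330490 × 60 = 11° 19.829400′
Longitude is negative → W; |value| = 101.347500
Longitude: 101° + 0.347500 × 60 = 101° 20.850000′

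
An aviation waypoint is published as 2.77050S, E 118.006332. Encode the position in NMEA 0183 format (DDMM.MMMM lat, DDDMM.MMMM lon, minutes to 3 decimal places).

0246.230,S / 11800.380,E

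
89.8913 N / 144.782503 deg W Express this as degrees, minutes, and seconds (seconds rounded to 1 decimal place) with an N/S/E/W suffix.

Latitude: 0.891300° → 53.47800′; 0.47800 × 60 = 28.680″
Longitude: 0.782503° → 46.95018′; 0.95018 × 60 = 57.011″

89°53′28.7″ N, 144°46′57.0″ W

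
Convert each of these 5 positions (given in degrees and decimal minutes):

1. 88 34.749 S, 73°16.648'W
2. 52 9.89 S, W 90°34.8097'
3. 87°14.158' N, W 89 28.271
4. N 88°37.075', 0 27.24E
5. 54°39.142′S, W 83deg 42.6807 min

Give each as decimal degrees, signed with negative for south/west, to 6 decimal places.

1. -88.579150, -73.277467
2. -52.164833, -90.580162
3. 87.235967, -89.471183
4. 88.617917, 0.454000
5. -54.652367, -83.711345

Point 1:
  Lat: 88 + 34.749/60 = 88.5791500
  hemisphere S, so the sign is −
  Longitude: 16.648′ = 0.277467°; total 73.2774667
  W → negative
Point 2:
  φ: 9.89′ = 0.164833°; total 52.1648333
  S ⇒ negate
  Longitude: 90 + 34.8097/60 = 90.5801617
  W ⇒ negate
Point 3:
  Latitude: 14.158′ = 0.235967°; total 87.2359667
  N ⇒ keep positive
  λ: 89 + 28.271/60 = 89.4711833
  hemisphere W, so the sign is −
Point 4:
  Latitude: 37.075′ = 0.617917°; total 88.6179167
  N → positive
  λ: 0 + 27.24/60 = 0.4540000
  E → positive
Point 5:
  φ: 39.142′ = 0.652367°; total 54.6523667
  S ⇒ negate
  Lon: 42.6807′ = 0.711345°; total 83.7113450
  W → negative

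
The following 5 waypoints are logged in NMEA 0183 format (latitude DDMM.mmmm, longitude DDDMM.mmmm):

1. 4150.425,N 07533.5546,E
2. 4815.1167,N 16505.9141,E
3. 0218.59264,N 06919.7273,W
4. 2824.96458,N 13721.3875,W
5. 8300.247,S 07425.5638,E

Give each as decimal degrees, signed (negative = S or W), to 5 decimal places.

1. 41.84042, 75.55924
2. 48.25195, 165.09857
3. 2.30988, -69.32879
4. 28.41608, -137.35646
5. -83.00412, 74.42606

Point 1:
  Latitude: split at 2 digits → 41° and 50.425′; 41 + 50.425/60 = 41.840417
  N ⇒ keep positive
  λ: split at 3 digits → 075° and 33.5546′; 75 + 33.5546/60 = 75.559243
  E ⇒ keep positive
Point 2:
  φ: split at 2 digits → 48° and 15.1167′; 48 + 15.1167/60 = 48.251945
  N → positive
  Longitude: degrees = first 3 digits = 165, minutes = 5.9141; 165 + 5.9141/60 = 165.098568
  E ⇒ keep positive
Point 3:
  Latitude: split at 2 digits → 02° and 18.59264′; 2 + 18.59264/60 = 2.309877
  N ⇒ keep positive
  Lon: split at 3 digits → 069° and 19.7273′; 69 + 19.7273/60 = 69.328788
  hemisphere W, so the sign is −
Point 4:
  Latitude: split at 2 digits → 28° and 24.96458′; 28 + 24.96458/60 = 28.416076
  N ⇒ keep positive
  λ: degrees = first 3 digits = 137, minutes = 21.3875; 137 + 21.3875/60 = 137.356458
  hemisphere W, so the sign is −
Point 5:
  φ: degrees = first 2 digits = 83, minutes = 0.247; 83 + 0.247/60 = 83.004117
  hemisphere S, so the sign is −
  Lon: degrees = first 3 digits = 74, minutes = 25.5638; 74 + 25.5638/60 = 74.426063
  E → positive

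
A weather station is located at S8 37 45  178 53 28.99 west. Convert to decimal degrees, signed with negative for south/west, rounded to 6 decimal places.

-8.629167, -178.891386

φ: 8 + 37/60 + 45/3600 = 8.6291667
hemisphere S, so the sign is −
λ: 178° + 53/60 + 28.99/3600 = 178 + 0.883333 + 0.008053 = 178.8913861
hemisphere W, so the sign is −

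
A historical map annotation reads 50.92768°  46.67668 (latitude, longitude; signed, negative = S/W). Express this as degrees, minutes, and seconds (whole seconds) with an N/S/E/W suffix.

Latitude: 0.927680 × 60 = 55.66080′ → 55′, remainder × 60 = 39.65″
λ: whole degrees 46; 40.60080′ → 40′ and 36.05″

50°55′40″ N, 46°40′36″ E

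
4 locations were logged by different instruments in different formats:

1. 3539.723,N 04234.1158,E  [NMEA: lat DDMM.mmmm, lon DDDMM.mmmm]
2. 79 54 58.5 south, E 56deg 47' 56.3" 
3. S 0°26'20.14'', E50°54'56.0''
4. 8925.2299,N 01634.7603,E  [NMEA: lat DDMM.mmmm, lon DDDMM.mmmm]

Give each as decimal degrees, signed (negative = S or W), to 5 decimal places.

1. 35.66205, 42.56860
2. -79.91625, 56.79897
3. -0.43893, 50.91556
4. 89.42050, 16.57934

Point 1:
  φ: degrees = first 2 digits = 35, minutes = 39.723; 35 + 39.723/60 = 35.662050
  N → positive
  λ: split at 3 digits → 042° and 34.1158′; 42 + 34.1158/60 = 42.568597
  E → positive
Point 2:
  Lat: 54′ + 58.5″ = 54.97500′; 79 + 54.97500/60 = 79.916250
  hemisphere S, so the sign is −
  λ: 56° + 47/60 + 56.3/3600 = 56 + 0.783333 + 0.015639 = 56.798972
  E → positive
Point 3:
  φ: 26′ + 20.14″ = 26.33567′; 0 + 26.33567/60 = 0.438928
  hemisphere S, so the sign is −
  Longitude: 50 + 54/60 + 56/3600 = 50.915556
  E ⇒ keep positive
Point 4:
  Lat: degrees = first 2 digits = 89, minutes = 25.2299; 89 + 25.2299/60 = 89.420498
  N → positive
  Lon: degrees = first 3 digits = 16, minutes = 34.7603; 16 + 34.7603/60 = 16.579338
  E ⇒ keep positive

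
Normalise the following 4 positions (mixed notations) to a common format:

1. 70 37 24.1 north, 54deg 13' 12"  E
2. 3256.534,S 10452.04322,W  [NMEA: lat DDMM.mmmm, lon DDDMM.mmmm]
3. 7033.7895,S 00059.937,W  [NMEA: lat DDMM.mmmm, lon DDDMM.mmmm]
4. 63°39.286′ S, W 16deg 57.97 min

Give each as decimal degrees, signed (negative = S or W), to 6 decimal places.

Point 1:
  Lat: 37′ + 24.1″ = 37.40167′; 70 + 37.40167/60 = 70.6233611
  N ⇒ keep positive
  λ: 54 + 13/60 + 12/3600 = 54.2200000
  E → positive
Point 2:
  Latitude: degrees = first 2 digits = 32, minutes = 56.534; 32 + 56.534/60 = 32.9422333
  hemisphere S, so the sign is −
  λ: split at 3 digits → 104° and 52.04322′; 104 + 52.04322/60 = 104.8673870
  W ⇒ negate
Point 3:
  Lat: split at 2 digits → 70° and 33.7895′; 70 + 33.7895/60 = 70.5631583
  S ⇒ negate
  Lon: degrees = first 3 digits = 0, minutes = 59.937; 0 + 59.937/60 = 0.9989500
  W → negative
Point 4:
  Latitude: 63 + 39.286/60 = 63.6547667
  hemisphere S, so the sign is −
  λ: 57.97′ = 0.966167°; total 16.9661667
  W → negative

1. 70.623361, 54.220000
2. -32.942233, -104.867387
3. -70.563158, -0.998950
4. -63.654767, -16.966167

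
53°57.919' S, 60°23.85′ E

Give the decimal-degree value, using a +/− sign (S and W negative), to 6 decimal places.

-53.965317, 60.397500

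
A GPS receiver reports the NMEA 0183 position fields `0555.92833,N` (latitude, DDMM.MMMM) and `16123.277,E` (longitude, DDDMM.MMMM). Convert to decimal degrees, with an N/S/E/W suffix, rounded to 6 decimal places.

5.932139° N, 161.387950° E

φ: split at 2 digits → 05° and 55.92833′; 5 + 55.92833/60 = 5.9321388
λ: split at 3 digits → 161° and 23.277′; 161 + 23.277/60 = 161.3879500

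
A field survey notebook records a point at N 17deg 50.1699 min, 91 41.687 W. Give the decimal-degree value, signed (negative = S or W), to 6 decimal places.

Latitude: 17 + 50.1699/60 = 17.8361650
N → positive
Longitude: 41.687′ = 0.694783°; total 91.6947833
hemisphere W, so the sign is −

17.836165, -91.694783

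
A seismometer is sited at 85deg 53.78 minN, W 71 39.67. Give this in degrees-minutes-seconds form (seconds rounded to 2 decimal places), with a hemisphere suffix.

85°53′46.80″ N, 71°39′40.20″ W

Lat: fractional minutes 0.78000 × 60 = 46.8000″
Longitude: 39.67000′ → 39′ and 0.67000 × 60 = 40.2000″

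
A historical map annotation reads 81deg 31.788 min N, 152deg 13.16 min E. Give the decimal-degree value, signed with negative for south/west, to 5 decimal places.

81.52980, 152.21933

Lat: 31.788′ = 0.529800°; total 81.529800
N → positive
λ: 152 + 13.16/60 = 152.219333
E ⇒ keep positive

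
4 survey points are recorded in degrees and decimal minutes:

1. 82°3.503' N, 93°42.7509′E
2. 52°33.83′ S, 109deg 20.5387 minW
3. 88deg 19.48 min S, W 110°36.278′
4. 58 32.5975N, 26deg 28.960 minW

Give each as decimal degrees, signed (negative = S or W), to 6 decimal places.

1. 82.058383, 93.712515
2. -52.563833, -109.342312
3. -88.324667, -110.604633
4. 58.543292, -26.482667

Point 1:
  φ: 82 + 3.503/60 = 82.0583833
  N ⇒ keep positive
  λ: 42.7509′ = 0.712515°; total 93.7125150
  E → positive
Point 2:
  φ: 33.83′ = 0.563833°; total 52.5638333
  S → negative
  λ: 109 + 20.5387/60 = 109.3423117
  hemisphere W, so the sign is −
Point 3:
  φ: 88 + 19.48/60 = 88.3246667
  hemisphere S, so the sign is −
  Longitude: 36.278′ = 0.604633°; total 110.6046333
  W → negative
Point 4:
  Latitude: 58 + 32.5975/60 = 58.5432917
  N → positive
  λ: 28.96′ = 0.482667°; total 26.4826667
  hemisphere W, so the sign is −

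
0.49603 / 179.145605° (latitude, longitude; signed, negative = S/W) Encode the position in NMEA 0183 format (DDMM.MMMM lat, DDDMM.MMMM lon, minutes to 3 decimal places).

0029.762,N / 17908.736,E

φ: minutes = (0.496030 − 0) × 60 = 29.76180
Longitude: 179° + 0.145605 × 60 = 179° 8.73630′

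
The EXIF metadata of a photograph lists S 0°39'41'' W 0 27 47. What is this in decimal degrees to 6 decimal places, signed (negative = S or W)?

Lat: 0 + 39/60 + 41/3600 = 0.6613889
S → negative
Longitude: 0 + 27/60 + 47/3600 = 0.4630556
hemisphere W, so the sign is −

-0.661389, -0.463056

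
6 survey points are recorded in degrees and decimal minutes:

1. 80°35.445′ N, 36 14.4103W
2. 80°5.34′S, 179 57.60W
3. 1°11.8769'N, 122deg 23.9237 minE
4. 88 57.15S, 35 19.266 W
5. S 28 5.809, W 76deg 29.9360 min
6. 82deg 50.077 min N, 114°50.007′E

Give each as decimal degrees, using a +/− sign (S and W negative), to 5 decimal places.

Point 1:
  Lat: 35.445′ = 0.590750°; total 80.590750
  N → positive
  Longitude: 14.4103′ = 0.240172°; total 36.240172
  hemisphere W, so the sign is −
Point 2:
  Latitude: 80 + 5.34/60 = 80.089000
  hemisphere S, so the sign is −
  Longitude: 179 + 57.6/60 = 179.960000
  W → negative
Point 3:
  φ: 11.8769′ = 0.197948°; total 1.197948
  N ⇒ keep positive
  Lon: 23.9237′ = 0.398728°; total 122.398728
  E → positive
Point 4:
  Latitude: 88 + 57.15/60 = 88.952500
  S → negative
  Lon: 35 + 19.266/60 = 35.321100
  hemisphere W, so the sign is −
Point 5:
  Latitude: 5.809′ = 0.096817°; total 28.096817
  S → negative
  Longitude: 29.936′ = 0.498933°; total 76.498933
  hemisphere W, so the sign is −
Point 6:
  Lat: 50.077′ = 0.834617°; total 82.834617
  N → positive
  λ: 114 + 50.007/60 = 114.833450
  E → positive

1. 80.59075, -36.24017
2. -80.08900, -179.96000
3. 1.19795, 122.39873
4. -88.95250, -35.32110
5. -28.09682, -76.49893
6. 82.83462, 114.83345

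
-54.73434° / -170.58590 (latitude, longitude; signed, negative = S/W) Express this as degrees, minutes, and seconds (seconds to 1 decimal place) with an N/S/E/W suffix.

Latitude is negative → S; |value| = 54.734340
Lat: whole degrees 54; 44.06040′ → 44′ and 3.624″
Longitude is negative → W; |value| = 170.585900
λ: 0.585900 × 60 = 35.15400′ → 35′, remainder × 60 = 9.240″

54°44′3.6″ S, 170°35′9.2″ W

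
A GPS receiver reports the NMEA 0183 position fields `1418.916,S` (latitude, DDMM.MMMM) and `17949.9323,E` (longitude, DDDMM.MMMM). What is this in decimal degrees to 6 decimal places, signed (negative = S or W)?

Latitude: split at 2 digits → 14° and 18.916′; 14 + 18.916/60 = 14.3152667
S → negative
λ: degrees = first 3 digits = 179, minutes = 49.9323; 179 + 49.9323/60 = 179.8322050
E ⇒ keep positive

-14.315267, 179.832205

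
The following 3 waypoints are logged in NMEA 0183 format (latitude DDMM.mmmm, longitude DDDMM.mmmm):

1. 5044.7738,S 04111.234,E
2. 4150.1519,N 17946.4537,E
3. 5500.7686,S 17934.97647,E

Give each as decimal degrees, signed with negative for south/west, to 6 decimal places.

Point 1:
  Lat: degrees = first 2 digits = 50, minutes = 44.7738; 50 + 44.7738/60 = 50.7462300
  S ⇒ negate
  Longitude: split at 3 digits → 041° and 11.234′; 41 + 11.234/60 = 41.1872333
  E → positive
Point 2:
  Lat: degrees = first 2 digits = 41, minutes = 50.1519; 41 + 50.1519/60 = 41.8358650
  N ⇒ keep positive
  Lon: split at 3 digits → 179° and 46.4537′; 179 + 46.4537/60 = 179.7742283
  E → positive
Point 3:
  φ: split at 2 digits → 55° and 0.7686′; 55 + 0.7686/60 = 55.0128100
  hemisphere S, so the sign is −
  Longitude: degrees = first 3 digits = 179, minutes = 34.97647; 179 + 34.97647/60 = 179.5829412
  E ⇒ keep positive

1. -50.746230, 41.187233
2. 41.835865, 179.774228
3. -55.012810, 179.582941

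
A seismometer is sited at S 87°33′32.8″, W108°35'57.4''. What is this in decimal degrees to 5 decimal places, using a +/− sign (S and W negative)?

Latitude: 33′ + 32.8″ = 33.54667′; 87 + 33.54667/60 = 87.559111
S → negative
λ: 108 + 35/60 + 57.4/3600 = 108.599278
hemisphere W, so the sign is −

-87.55911, -108.59928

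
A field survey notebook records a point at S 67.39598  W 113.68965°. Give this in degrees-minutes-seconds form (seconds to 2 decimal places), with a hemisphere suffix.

67°23′45.53″ S, 113°41′22.74″ W

Latitude: 0.395980 × 60 = 23.75880′ → 23′, remainder × 60 = 45.5280″
Longitude: whole degrees 113; 41.37900′ → 41′ and 22.7400″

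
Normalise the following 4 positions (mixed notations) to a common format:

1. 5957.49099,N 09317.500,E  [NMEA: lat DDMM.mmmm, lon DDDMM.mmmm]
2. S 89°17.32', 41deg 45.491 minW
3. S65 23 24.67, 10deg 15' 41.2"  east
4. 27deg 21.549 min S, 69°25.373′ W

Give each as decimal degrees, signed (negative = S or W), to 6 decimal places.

1. 59.958183, 93.291667
2. -89.288667, -41.758183
3. -65.390186, 10.261444
4. -27.359150, -69.422883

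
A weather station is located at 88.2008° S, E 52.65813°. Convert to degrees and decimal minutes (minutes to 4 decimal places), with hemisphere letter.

88° 12.0480′ S, 52° 39.4878′ E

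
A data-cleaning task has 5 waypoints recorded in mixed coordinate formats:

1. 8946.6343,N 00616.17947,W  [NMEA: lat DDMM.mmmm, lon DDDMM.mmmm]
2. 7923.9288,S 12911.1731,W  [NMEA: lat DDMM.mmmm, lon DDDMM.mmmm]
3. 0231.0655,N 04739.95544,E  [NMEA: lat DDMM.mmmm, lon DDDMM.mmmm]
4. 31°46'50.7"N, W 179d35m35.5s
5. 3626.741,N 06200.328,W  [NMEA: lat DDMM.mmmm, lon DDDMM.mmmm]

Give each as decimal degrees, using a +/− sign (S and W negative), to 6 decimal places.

Point 1:
  Lat: split at 2 digits → 89° and 46.6343′; 89 + 46.6343/60 = 89.7772383
  N → positive
  λ: degrees = first 3 digits = 6, minutes = 16.17947; 6 + 16.17947/60 = 6.2696578
  W ⇒ negate
Point 2:
  Latitude: degrees = first 2 digits = 79, minutes = 23.9288; 79 + 23.9288/60 = 79.3988133
  S ⇒ negate
  λ: degrees = first 3 digits = 129, minutes = 11.1731; 129 + 11.1731/60 = 129.1862183
  W ⇒ negate
Point 3:
  φ: split at 2 digits → 02° and 31.0655′; 2 + 31.0655/60 = 2.5177583
  N → positive
  Lon: split at 3 digits → 047° and 39.95544′; 47 + 39.95544/60 = 47.6659240
  E → positive
Point 4:
  Lat: 46′ + 50.7″ = 46.84500′; 31 + 46.84500/60 = 31.7807500
  N → positive
  λ: 35′ + 35.5″ = 35.59167′; 179 + 35.59167/60 = 179.5931944
  hemisphere W, so the sign is −
Point 5:
  Latitude: degrees = first 2 digits = 36, minutes = 26.741; 36 + 26.741/60 = 36.4456833
  N ⇒ keep positive
  Longitude: split at 3 digits → 062° and 0.328′; 62 + 0.328/60 = 62.0054667
  hemisphere W, so the sign is −

1. 89.777238, -6.269658
2. -79.398813, -129.186218
3. 2.517758, 47.665924
4. 31.780750, -179.593194
5. 36.445683, -62.005467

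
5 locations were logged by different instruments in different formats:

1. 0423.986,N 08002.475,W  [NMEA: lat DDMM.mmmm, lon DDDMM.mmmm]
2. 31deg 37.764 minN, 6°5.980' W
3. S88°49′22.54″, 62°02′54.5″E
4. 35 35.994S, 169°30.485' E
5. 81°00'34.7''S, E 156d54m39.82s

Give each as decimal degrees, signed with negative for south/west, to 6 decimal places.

Point 1:
  φ: degrees = first 2 digits = 4, minutes = 23.986; 4 + 23.986/60 = 4.3997667
  N → positive
  Longitude: degrees = first 3 digits = 80, minutes = 2.475; 80 + 2.475/60 = 80.0412500
  W ⇒ negate
Point 2:
  Latitude: 31 + 37.764/60 = 31.6294000
  N ⇒ keep positive
  λ: 6 + 5.98/60 = 6.0996667
  W → negative
Point 3:
  Lat: 88° + 49/60 + 22.54/3600 = 88 + 0.816667 + 0.006261 = 88.8229278
  S → negative
  Lon: 2′ + 54.5″ = 2.90833′; 62 + 2.90833/60 = 62.0484722
  E ⇒ keep positive
Point 4:
  φ: 35.994′ = 0.599900°; total 35.5999000
  S ⇒ negate
  λ: 30.485′ = 0.508083°; total 169.5080833
  E ⇒ keep positive
Point 5:
  φ: 81° + 0/60 + 34.7/3600 = 81 + 0.000000 + 0.009639 = 81.0096389
  hemisphere S, so the sign is −
  λ: 156° + 54/60 + 39.82/3600 = 156 + 0.900000 + 0.011061 = 156.9110611
  E ⇒ keep positive

1. 4.399767, -80.041250
2. 31.629400, -6.099667
3. -88.822928, 62.048472
4. -35.599900, 169.508083
5. -81.009639, 156.911061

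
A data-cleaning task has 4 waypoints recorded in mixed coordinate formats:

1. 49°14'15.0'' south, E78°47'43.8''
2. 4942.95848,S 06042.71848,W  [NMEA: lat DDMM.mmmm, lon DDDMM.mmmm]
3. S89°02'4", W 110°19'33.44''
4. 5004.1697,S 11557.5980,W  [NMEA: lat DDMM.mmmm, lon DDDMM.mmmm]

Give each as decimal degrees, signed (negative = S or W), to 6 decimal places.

Point 1:
  Lat: 49° + 14/60 + 15/3600 = 49 + 0.233333 + 0.004167 = 49.2375000
  S → negative
  Longitude: 47′ + 43.8″ = 47.73000′; 78 + 47.73000/60 = 78.7955000
  E → positive
Point 2:
  Latitude: degrees = first 2 digits = 49, minutes = 42.95848; 49 + 42.95848/60 = 49.7159747
  S → negative
  Lon: split at 3 digits → 060° and 42.71848′; 60 + 42.71848/60 = 60.7119747
  hemisphere W, so the sign is −
Point 3:
  Latitude: 89° + 2/60 + 4/3600 = 89 + 0.033333 + 0.001111 = 89.0344444
  S → negative
  Lon: 110 + 19/60 + 33.44/3600 = 110.3259556
  W ⇒ negate
Point 4:
  φ: degrees = first 2 digits = 50, minutes = 4.1697; 50 + 4.1697/60 = 50.0694950
  S ⇒ negate
  Lon: split at 3 digits → 115° and 57.598′; 115 + 57.598/60 = 115.9599667
  W ⇒ negate

1. -49.237500, 78.795500
2. -49.715975, -60.711975
3. -89.034444, -110.325956
4. -50.069495, -115.959967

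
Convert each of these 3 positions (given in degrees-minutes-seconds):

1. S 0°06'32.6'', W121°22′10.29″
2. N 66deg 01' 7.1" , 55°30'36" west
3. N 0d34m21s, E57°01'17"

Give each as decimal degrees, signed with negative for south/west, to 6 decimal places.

1. -0.109056, -121.369525
2. 66.018639, -55.510000
3. 0.572500, 57.021389

Point 1:
  φ: 6′ + 32.6″ = 6.54333′; 0 + 6.54333/60 = 0.1090556
  hemisphere S, so the sign is −
  Lon: 121° + 22/60 + 10.29/3600 = 121 + 0.366667 + 0.002858 = 121.3695250
  W ⇒ negate
Point 2:
  φ: 66° + 1/60 + 7.1/3600 = 66 + 0.016667 + 0.001972 = 66.0186389
  N ⇒ keep positive
  λ: 55° + 30/60 + 36/3600 = 55 + 0.500000 + 0.010000 = 55.5100000
  W → negative
Point 3:
  Latitude: 34′ + 21″ = 34.35000′; 0 + 34.35000/60 = 0.5725000
  N → positive
  Longitude: 1′ + 17″ = 1.28333′; 57 + 1.28333/60 = 57.0213889
  E → positive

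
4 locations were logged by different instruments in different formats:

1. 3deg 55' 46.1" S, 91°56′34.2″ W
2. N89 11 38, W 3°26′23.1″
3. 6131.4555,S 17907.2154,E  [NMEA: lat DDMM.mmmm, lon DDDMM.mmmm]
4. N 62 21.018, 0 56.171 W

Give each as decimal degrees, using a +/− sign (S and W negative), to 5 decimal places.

1. -3.92947, -91.94283
2. 89.19389, -3.43975
3. -61.52426, 179.12026
4. 62.35030, -0.93618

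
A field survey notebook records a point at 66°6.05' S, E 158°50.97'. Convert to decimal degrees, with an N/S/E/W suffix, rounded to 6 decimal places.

66.100833° S, 158.849500° E

Latitude: 66 + 6.05/60 = 66.1008333
Lon: 158 + 50.97/60 = 158.8495000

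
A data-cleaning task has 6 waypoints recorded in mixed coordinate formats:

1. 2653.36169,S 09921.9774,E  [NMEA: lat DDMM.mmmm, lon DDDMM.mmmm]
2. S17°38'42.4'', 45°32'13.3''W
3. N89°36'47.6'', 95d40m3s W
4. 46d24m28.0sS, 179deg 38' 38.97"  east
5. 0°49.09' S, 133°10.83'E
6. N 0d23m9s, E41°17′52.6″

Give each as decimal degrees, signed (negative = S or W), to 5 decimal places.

1. -26.88936, 99.36629
2. -17.64511, -45.53703
3. 89.61322, -95.66750
4. -46.40778, 179.64416
5. -0.81817, 133.18050
6. 0.38583, 41.29794

Point 1:
  Latitude: degrees = first 2 digits = 26, minutes = 53.36169; 26 + 53.36169/60 = 26.889362
  S → negative
  Lon: degrees = first 3 digits = 99, minutes = 21.9774; 99 + 21.9774/60 = 99.366290
  E → positive
Point 2:
  Latitude: 17° + 38/60 + 42.4/3600 = 17 + 0.633333 + 0.011778 = 17.645111
  hemisphere S, so the sign is −
  Lon: 45° + 32/60 + 13.3/3600 = 45 + 0.533333 + 0.003694 = 45.537028
  W ⇒ negate
Point 3:
  Lat: 89° + 36/60 + 47.6/3600 = 89 + 0.600000 + 0.013222 = 89.613222
  N ⇒ keep positive
  Lon: 95 + 40/60 + 3/3600 = 95.667500
  hemisphere W, so the sign is −
Point 4:
  φ: 24′ + 28″ = 24.46667′; 46 + 24.46667/60 = 46.407778
  S → negative
  Longitude: 179 + 38/60 + 38.97/3600 = 179.644158
  E ⇒ keep positive
Point 5:
  Lat: 0 + 49.09/60 = 0.818167
  S ⇒ negate
  Lon: 10.83′ = 0.180500°; total 133.180500
  E ⇒ keep positive
Point 6:
  Latitude: 0° + 23/60 + 9/3600 = 0 + 0.383333 + 0.002500 = 0.385833
  N ⇒ keep positive
  Lon: 41° + 17/60 + 52.6/3600 = 41 + 0.283333 + 0.014611 = 41.297944
  E ⇒ keep positive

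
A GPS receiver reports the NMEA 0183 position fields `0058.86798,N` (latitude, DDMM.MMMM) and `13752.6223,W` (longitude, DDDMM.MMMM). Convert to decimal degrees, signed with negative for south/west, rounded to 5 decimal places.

0.98113, -137.87704

Latitude: degrees = first 2 digits = 0, minutes = 58.86798; 0 + 58.86798/60 = 0.981133
N → positive
Longitude: degrees = first 3 digits = 137, minutes = 52.6223; 137 + 52.6223/60 = 137.877038
W → negative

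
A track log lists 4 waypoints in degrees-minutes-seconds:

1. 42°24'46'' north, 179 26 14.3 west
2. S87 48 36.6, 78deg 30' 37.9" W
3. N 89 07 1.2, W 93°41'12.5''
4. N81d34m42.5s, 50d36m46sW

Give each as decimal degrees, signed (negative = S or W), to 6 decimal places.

1. 42.412778, -179.437306
2. -87.810167, -78.510528
3. 89.117000, -93.686806
4. 81.578472, -50.612778

Point 1:
  φ: 42° + 24/60 + 46/3600 = 42 + 0.400000 + 0.012778 = 42.4127778
  N ⇒ keep positive
  Lon: 179° + 26/60 + 14.3/3600 = 179 + 0.433333 + 0.003972 = 179.4373056
  W → negative
Point 2:
  φ: 48′ + 36.6″ = 48.61000′; 87 + 48.61000/60 = 87.8101667
  hemisphere S, so the sign is −
  λ: 78 + 30/60 + 37.9/3600 = 78.5105278
  W → negative
Point 3:
  φ: 89° + 7/60 + 1.2/3600 = 89 + 0.116667 + 0.000333 = 89.1170000
  N → positive
  Longitude: 41′ + 12.5″ = 41.20833′; 93 + 41.20833/60 = 93.6868056
  W ⇒ negate
Point 4:
  φ: 81° + 34/60 + 42.5/3600 = 81 + 0.566667 + 0.011806 = 81.5784722
  N ⇒ keep positive
  Longitude: 50° + 36/60 + 46/3600 = 50 + 0.600000 + 0.012778 = 50.6127778
  W → negative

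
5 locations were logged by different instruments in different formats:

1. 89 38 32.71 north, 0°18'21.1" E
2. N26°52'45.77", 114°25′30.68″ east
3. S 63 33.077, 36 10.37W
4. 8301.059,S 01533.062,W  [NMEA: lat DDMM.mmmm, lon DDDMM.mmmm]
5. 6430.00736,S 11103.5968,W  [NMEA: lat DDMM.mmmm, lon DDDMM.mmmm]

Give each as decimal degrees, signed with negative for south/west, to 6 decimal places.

Point 1:
  φ: 89° + 38/60 + 32.71/3600 = 89 + 0.633333 + 0.009086 = 89.6424194
  N ⇒ keep positive
  Lon: 18′ + 21.1″ = 18.35167′; 0 + 18.35167/60 = 0.3058611
  E → positive
Point 2:
  Latitude: 52′ + 45.77″ = 52.76283′; 26 + 52.76283/60 = 26.8793806
  N → positive
  Lon: 114° + 25/60 + 30.68/3600 = 114 + 0.416667 + 0.008522 = 114.4251889
  E ⇒ keep positive
Point 3:
  φ: 33.077′ = 0.551283°; total 63.5512833
  S ⇒ negate
  Longitude: 10.37′ = 0.172833°; total 36.1728333
  hemisphere W, so the sign is −
Point 4:
  φ: split at 2 digits → 83° and 1.059′; 83 + 1.059/60 = 83.0176500
  S ⇒ negate
  Lon: degrees = first 3 digits = 15, minutes = 33.062; 15 + 33.062/60 = 15.5510333
  W → negative
Point 5:
  Lat: degrees = first 2 digits = 64, minutes = 30.00736; 64 + 30.00736/60 = 64.5001227
  S ⇒ negate
  Longitude: split at 3 digits → 111° and 3.5968′; 111 + 3.5968/60 = 111.0599467
  W ⇒ negate

1. 89.642419, 0.305861
2. 26.879381, 114.425189
3. -63.551283, -36.172833
4. -83.017650, -15.551033
5. -64.500123, -111.059947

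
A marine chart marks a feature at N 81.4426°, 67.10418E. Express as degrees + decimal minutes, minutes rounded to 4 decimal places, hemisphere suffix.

Latitude: 81° + 0.442600 × 60 = 81° 26.556000′
Lon: 67° + 0.104180 × 60 = 67° 6.250800′

81° 26.5560′ N, 67° 6.2508′ E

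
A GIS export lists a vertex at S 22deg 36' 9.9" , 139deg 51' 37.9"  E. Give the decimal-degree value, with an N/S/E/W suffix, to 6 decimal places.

Latitude: 36′ + 9.9″ = 36.16500′; 22 + 36.16500/60 = 22.6027500
Longitude: 51′ + 37.9″ = 51.63167′; 139 + 51.63167/60 = 139.8605278

22.602750° S, 139.860528° E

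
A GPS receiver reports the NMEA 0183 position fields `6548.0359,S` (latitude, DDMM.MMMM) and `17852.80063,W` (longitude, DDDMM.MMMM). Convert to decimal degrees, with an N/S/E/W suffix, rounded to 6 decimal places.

65.800598° S, 178.880011° W

Lat: degrees = first 2 digits = 65, minutes = 48.0359; 65 + 48.0359/60 = 65.8005983
Lon: degrees = first 3 digits = 178, minutes = 52.80063; 178 + 52.80063/60 = 178.8800105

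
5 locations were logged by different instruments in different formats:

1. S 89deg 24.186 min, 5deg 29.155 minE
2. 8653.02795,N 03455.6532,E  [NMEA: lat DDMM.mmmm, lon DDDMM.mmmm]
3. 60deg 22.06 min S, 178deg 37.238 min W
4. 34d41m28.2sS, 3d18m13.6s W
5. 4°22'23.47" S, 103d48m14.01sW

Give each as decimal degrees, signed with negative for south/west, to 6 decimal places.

1. -89.403100, 5.485917
2. 86.883799, 34.927553
3. -60.367667, -178.620633
4. -34.691167, -3.303778
5. -4.373186, -103.803892

Point 1:
  φ: 89 + 24.186/60 = 89.4031000
  S → negative
  Longitude: 5 + 29.155/60 = 5.4859167
  E ⇒ keep positive
Point 2:
  Latitude: degrees = first 2 digits = 86, minutes = 53.02795; 86 + 53.02795/60 = 86.8837992
  N ⇒ keep positive
  Lon: degrees = first 3 digits = 34, minutes = 55.6532; 34 + 55.6532/60 = 34.9275533
  E ⇒ keep positive
Point 3:
  Lat: 60 + 22.06/60 = 60.3676667
  S → negative
  λ: 178 + 37.238/60 = 178.6206333
  hemisphere W, so the sign is −
Point 4:
  Latitude: 34 + 41/60 + 28.2/3600 = 34.6911667
  hemisphere S, so the sign is −
  Lon: 18′ + 13.6″ = 18.22667′; 3 + 18.22667/60 = 3.3037778
  W ⇒ negate
Point 5:
  Latitude: 4° + 22/60 + 23.47/3600 = 4 + 0.366667 + 0.006519 = 4.3731861
  S ⇒ negate
  Lon: 103° + 48/60 + 14.01/3600 = 103 + 0.800000 + 0.003892 = 103.8038917
  W → negative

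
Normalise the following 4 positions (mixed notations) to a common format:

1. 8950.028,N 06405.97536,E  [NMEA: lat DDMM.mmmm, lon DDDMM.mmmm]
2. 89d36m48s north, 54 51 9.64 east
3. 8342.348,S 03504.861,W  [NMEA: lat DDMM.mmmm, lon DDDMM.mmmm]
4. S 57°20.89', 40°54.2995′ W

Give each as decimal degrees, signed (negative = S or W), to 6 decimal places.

1. 89.833800, 64.099589
2. 89.613333, 54.852678
3. -83.705800, -35.081017
4. -57.348167, -40.904992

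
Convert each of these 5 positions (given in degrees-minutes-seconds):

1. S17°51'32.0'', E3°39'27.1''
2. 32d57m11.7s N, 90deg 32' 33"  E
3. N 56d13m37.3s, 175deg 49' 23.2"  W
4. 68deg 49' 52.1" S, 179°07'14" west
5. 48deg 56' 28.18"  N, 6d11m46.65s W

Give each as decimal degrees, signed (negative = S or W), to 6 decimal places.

1. -17.858889, 3.657528
2. 32.953250, 90.542500
3. 56.227028, -175.823111
4. -68.831139, -179.120556
5. 48.941161, -6.196292

Point 1:
  φ: 17° + 51/60 + 32/3600 = 17 + 0.850000 + 0.008889 = 17.8588889
  hemisphere S, so the sign is −
  λ: 3° + 39/60 + 27.1/3600 = 3 + 0.650000 + 0.007528 = 3.6575278
  E ⇒ keep positive
Point 2:
  Lat: 57′ + 11.7″ = 57.19500′; 32 + 57.19500/60 = 32.9532500
  N → positive
  λ: 90° + 32/60 + 33/3600 = 90 + 0.533333 + 0.009167 = 90.5425000
  E ⇒ keep positive
Point 3:
  Latitude: 56 + 13/60 + 37.3/3600 = 56.2270278
  N → positive
  λ: 175° + 49/60 + 23.2/3600 = 175 + 0.816667 + 0.006444 = 175.8231111
  W → negative
Point 4:
  Lat: 68 + 49/60 + 52.1/3600 = 68.8311389
  hemisphere S, so the sign is −
  λ: 7′ + 14″ = 7.23333′; 179 + 7.23333/60 = 179.1205556
  W ⇒ negate
Point 5:
  Latitude: 48 + 56/60 + 28.18/3600 = 48.9411611
  N → positive
  Longitude: 11′ + 46.65″ = 11.77750′; 6 + 11.77750/60 = 6.1962917
  W ⇒ negate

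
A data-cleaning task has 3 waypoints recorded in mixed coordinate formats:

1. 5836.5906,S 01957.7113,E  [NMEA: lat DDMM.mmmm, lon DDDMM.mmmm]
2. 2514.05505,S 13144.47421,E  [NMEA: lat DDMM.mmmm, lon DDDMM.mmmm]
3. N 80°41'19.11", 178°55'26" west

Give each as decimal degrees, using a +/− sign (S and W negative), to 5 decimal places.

1. -58.60984, 19.96186
2. -25.23425, 131.74124
3. 80.68864, -178.92389

Point 1:
  Lat: split at 2 digits → 58° and 36.5906′; 58 + 36.5906/60 = 58.609843
  hemisphere S, so the sign is −
  Longitude: degrees = first 3 digits = 19, minutes = 57.7113; 19 + 57.7113/60 = 19.961855
  E → positive
Point 2:
  Latitude: degrees = first 2 digits = 25, minutes = 14.05505; 25 + 14.05505/60 = 25.234251
  S ⇒ negate
  Longitude: degrees = first 3 digits = 131, minutes = 44.47421; 131 + 44.47421/60 = 131.741237
  E ⇒ keep positive
Point 3:
  Lat: 80° + 41/60 + 19.11/3600 = 80 + 0.683333 + 0.005308 = 80.688642
  N ⇒ keep positive
  Longitude: 178° + 55/60 + 26/3600 = 178 + 0.916667 + 0.007222 = 178.923889
  W ⇒ negate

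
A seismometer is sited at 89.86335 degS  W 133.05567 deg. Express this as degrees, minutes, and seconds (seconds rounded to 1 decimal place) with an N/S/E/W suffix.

89°51′48.1″ S, 133°03′20.4″ W

φ: 0.863350° → 51.80100′; 0.80100 × 60 = 48.060″
λ: 0.055670 × 60 = 3.34020′ → 3′, remainder × 60 = 20.412″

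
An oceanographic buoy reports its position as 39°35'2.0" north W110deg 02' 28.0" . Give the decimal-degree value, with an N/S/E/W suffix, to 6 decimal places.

Lat: 39 + 35/60 + 2/3600 = 39.5838889
Lon: 110° + 2/60 + 28/3600 = 110 + 0.033333 + 0.007778 = 110.0411111

39.583889° N, 110.041111° W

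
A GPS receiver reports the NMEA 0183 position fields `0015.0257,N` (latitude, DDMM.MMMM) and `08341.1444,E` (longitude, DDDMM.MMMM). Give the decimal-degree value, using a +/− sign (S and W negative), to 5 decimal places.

0.25043, 83.68574

Latitude: degrees = first 2 digits = 0, minutes = 15.0257; 0 + 15.0257/60 = 0.250428
N → positive
Lon: degrees = first 3 digits = 83, minutes = 41.1444; 83 + 41.1444/60 = 83.685740
E → positive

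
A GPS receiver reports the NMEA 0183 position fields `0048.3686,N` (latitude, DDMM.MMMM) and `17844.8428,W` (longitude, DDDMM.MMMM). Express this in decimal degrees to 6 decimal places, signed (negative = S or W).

0.806143, -178.747380

Lat: split at 2 digits → 00° and 48.3686′; 0 + 48.3686/60 = 0.8061433
N ⇒ keep positive
λ: split at 3 digits → 178° and 44.8428′; 178 + 44.8428/60 = 178.7473800
hemisphere W, so the sign is −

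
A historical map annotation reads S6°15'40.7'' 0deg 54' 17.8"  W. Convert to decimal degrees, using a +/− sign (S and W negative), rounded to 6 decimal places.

φ: 6 + 15/60 + 40.7/3600 = 6.2613056
S ⇒ negate
Lon: 0° + 54/60 + 17.8/3600 = 0 + 0.900000 + 0.004944 = 0.9049444
W ⇒ negate

-6.261306, -0.904944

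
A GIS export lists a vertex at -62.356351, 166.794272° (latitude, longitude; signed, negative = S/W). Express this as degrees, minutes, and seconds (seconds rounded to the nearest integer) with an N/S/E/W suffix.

Latitude is negative → S; |value| = 62.356351
Lat: whole degrees 62; 21.38106′ → 21′ and 22.86″
Lon: whole degrees 166; 47.65632′ → 47′ and 39.38″

62°21′23″ S, 166°47′39″ E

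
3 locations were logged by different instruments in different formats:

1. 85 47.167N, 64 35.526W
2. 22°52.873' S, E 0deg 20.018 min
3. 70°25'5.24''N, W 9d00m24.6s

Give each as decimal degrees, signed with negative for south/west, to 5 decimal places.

Point 1:
  φ: 47.167′ = 0.786117°; total 85.786117
  N → positive
  Lon: 64 + 35.526/60 = 64.592100
  W → negative
Point 2:
  Lat: 22 + 52.873/60 = 22.881217
  S ⇒ negate
  λ: 0 + 20.018/60 = 0.333633
  E ⇒ keep positive
Point 3:
  Lat: 70° + 25/60 + 5.24/3600 = 70 + 0.416667 + 0.001456 = 70.418122
  N → positive
  λ: 0′ + 24.6″ = 0.41000′; 9 + 0.41000/60 = 9.006833
  W → negative

1. 85.78612, -64.59210
2. -22.88122, 0.33363
3. 70.41812, -9.00683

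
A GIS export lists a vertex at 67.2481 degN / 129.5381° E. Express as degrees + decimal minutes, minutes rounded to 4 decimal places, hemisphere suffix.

67° 14.8860′ N, 129° 32.2860′ E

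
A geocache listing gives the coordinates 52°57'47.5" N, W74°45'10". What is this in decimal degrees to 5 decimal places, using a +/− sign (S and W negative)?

φ: 57′ + 47.5″ = 57.79167′; 52 + 57.79167/60 = 52.963194
N → positive
Lon: 74° + 45/60 + 10/3600 = 74 + 0.750000 + 0.002778 = 74.752778
W ⇒ negate

52.96319, -74.75278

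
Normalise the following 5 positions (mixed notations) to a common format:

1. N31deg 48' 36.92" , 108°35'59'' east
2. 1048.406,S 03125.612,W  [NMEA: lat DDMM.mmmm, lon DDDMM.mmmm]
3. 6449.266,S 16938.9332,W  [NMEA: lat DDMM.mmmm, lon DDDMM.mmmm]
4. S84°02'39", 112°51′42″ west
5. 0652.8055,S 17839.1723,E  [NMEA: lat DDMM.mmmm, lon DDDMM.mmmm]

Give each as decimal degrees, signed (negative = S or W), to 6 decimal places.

1. 31.810256, 108.599722
2. -10.806767, -31.426867
3. -64.821100, -169.648887
4. -84.044167, -112.861667
5. -6.880092, 178.652872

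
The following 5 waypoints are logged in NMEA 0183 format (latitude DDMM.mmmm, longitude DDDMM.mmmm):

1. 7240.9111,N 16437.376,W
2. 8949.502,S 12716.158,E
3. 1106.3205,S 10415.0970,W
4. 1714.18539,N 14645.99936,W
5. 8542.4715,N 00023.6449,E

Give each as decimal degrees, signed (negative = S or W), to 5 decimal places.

Point 1:
  Latitude: split at 2 digits → 72° and 40.9111′; 72 + 40.9111/60 = 72.681852
  N ⇒ keep positive
  Lon: split at 3 digits → 164° and 37.376′; 164 + 37.376/60 = 164.622933
  hemisphere W, so the sign is −
Point 2:
  Latitude: split at 2 digits → 89° and 49.502′; 89 + 49.502/60 = 89.825033
  S ⇒ negate
  λ: split at 3 digits → 127° and 16.158′; 127 + 16.158/60 = 127.269300
  E → positive
Point 3:
  Latitude: degrees = first 2 digits = 11, minutes = 6.3205; 11 + 6.3205/60 = 11.105342
  S ⇒ negate
  Lon: degrees = first 3 digits = 104, minutes = 15.097; 104 + 15.097/60 = 104.251617
  hemisphere W, so the sign is −
Point 4:
  Latitude: degrees = first 2 digits = 17, minutes = 14.18539; 17 + 14.18539/60 = 17.236423
  N ⇒ keep positive
  Longitude: degrees = first 3 digits = 146, minutes = 45.99936; 146 + 45.99936/60 = 146.766656
  W → negative
Point 5:
  φ: degrees = first 2 digits = 85, minutes = 42.4715; 85 + 42.4715/60 = 85.707858
  N ⇒ keep positive
  λ: split at 3 digits → 000° and 23.6449′; 0 + 23.6449/60 = 0.394082
  E ⇒ keep positive

1. 72.68185, -164.62293
2. -89.82503, 127.26930
3. -11.10534, -104.25162
4. 17.23642, -146.76666
5. 85.70786, 0.39408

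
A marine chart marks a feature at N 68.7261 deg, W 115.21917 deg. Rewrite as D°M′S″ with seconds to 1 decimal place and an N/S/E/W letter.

68°43′34.0″ N, 115°13′9.0″ W

Latitude: 0.726100 × 60 = 43.56600′ → 43′, remainder × 60 = 33.960″
λ: 0.219170 × 60 = 13.15020′ → 13′, remainder × 60 = 9.012″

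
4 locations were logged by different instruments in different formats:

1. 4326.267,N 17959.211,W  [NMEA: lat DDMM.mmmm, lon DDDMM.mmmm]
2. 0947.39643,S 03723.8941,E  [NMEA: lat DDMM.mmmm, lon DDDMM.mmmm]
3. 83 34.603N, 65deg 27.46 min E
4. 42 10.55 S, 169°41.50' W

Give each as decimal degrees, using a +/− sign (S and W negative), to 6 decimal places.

1. 43.437783, -179.986850
2. -9.789941, 37.398235
3. 83.576717, 65.457667
4. -42.175833, -169.691667

Point 1:
  φ: split at 2 digits → 43° and 26.267′; 43 + 26.267/60 = 43.4377833
  N ⇒ keep positive
  Lon: split at 3 digits → 179° and 59.211′; 179 + 59.211/60 = 179.9868500
  W → negative
Point 2:
  Lat: degrees = first 2 digits = 9, minutes = 47.39643; 9 + 47.39643/60 = 9.7899405
  S ⇒ negate
  λ: split at 3 digits → 037° and 23.8941′; 37 + 23.8941/60 = 37.3982350
  E ⇒ keep positive
Point 3:
  Latitude: 83 + 34.603/60 = 83.5767167
  N → positive
  Lon: 65 + 27.46/60 = 65.4576667
  E ⇒ keep positive
Point 4:
  φ: 42 + 10.55/60 = 42.1758333
  S ⇒ negate
  Lon: 169 + 41.5/60 = 169.6916667
  W ⇒ negate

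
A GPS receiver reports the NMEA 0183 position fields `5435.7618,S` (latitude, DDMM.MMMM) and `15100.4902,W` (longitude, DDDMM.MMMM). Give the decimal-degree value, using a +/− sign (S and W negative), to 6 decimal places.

Latitude: degrees = first 2 digits = 54, minutes = 35.7618; 54 + 35.7618/60 = 54.5960300
hemisphere S, so the sign is −
λ: split at 3 digits → 151° and 0.4902′; 151 + 0.4902/60 = 151.0081700
hemisphere W, so the sign is −

-54.596030, -151.008170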